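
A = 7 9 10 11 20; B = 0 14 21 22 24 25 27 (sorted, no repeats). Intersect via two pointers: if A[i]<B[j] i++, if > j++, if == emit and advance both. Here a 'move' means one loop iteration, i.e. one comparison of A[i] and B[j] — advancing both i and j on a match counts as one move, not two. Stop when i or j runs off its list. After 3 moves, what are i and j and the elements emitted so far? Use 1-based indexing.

i=3, j=2, emitted=[]

i=1 j=1: 7>0, j++
i=1 j=2: 7<14, i++
i=2 j=2: 9<14, i++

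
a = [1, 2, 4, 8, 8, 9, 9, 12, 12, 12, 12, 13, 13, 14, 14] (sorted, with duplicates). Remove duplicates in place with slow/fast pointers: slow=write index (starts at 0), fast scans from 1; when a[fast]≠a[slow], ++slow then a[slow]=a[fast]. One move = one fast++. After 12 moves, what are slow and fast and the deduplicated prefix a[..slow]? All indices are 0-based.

slow=6, fast=13, prefix=[1, 2, 4, 8, 9, 12, 13]

(s=0,f=1) a[fast]=2≠a[slow]=1 write a[1]=2 → slow++,fast++
(s=1,f=2) a[fast]=4≠a[slow]=2 write a[2]=4 → slow++,fast++
(s=2,f=3) a[fast]=8≠a[slow]=4 write a[3]=8 → slow++,fast++
(s=3,f=4) a[fast]=8=a[slow] dup → fast++
(s=3,f=5) a[fast]=9≠a[slow]=8 write a[4]=9 → slow++,fast++
(s=4,f=6) a[fast]=9=a[slow] dup → fast++
(s=4,f=7) a[fast]=12≠a[slow]=9 write a[5]=12 → slow++,fast++
(s=5,f=8) a[fast]=12=a[slow] dup → fast++
(s=5,f=9) a[fast]=12=a[slow] dup → fast++
(s=5,f=10) a[fast]=12=a[slow] dup → fast++
(s=5,f=11) a[fast]=13≠a[slow]=12 write a[6]=13 → slow++,fast++
(s=6,f=12) a[fast]=13=a[slow] dup → fast++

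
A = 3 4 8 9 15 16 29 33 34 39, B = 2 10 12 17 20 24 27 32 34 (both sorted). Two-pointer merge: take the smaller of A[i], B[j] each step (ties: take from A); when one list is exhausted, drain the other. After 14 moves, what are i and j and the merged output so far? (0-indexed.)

i=7, j=7, merged so far=[2, 3, 4, 8, 9, 10, 12, 15, 16, 17, 20, 24, 27, 29]

[i=0,j=0] A[i]=3>B[j]=2 take 2 → j++
[i=0,j=1] A[i]=3<=B[j]=10 take 3 → i++
[i=1,j=1] A[i]=4<=B[j]=10 take 4 → i++
[i=2,j=1] A[i]=8<=B[j]=10 take 8 → i++
[i=3,j=1] A[i]=9<=B[j]=10 take 9 → i++
[i=4,j=1] A[i]=15>B[j]=10 take 10 → j++
[i=4,j=2] A[i]=15>B[j]=12 take 12 → j++
[i=4,j=3] A[i]=15<=B[j]=17 take 15 → i++
[i=5,j=3] A[i]=16<=B[j]=17 take 16 → i++
[i=6,j=3] A[i]=29>B[j]=17 take 17 → j++
[i=6,j=4] A[i]=29>B[j]=20 take 20 → j++
[i=6,j=5] A[i]=29>B[j]=24 take 24 → j++
[i=6,j=6] A[i]=29>B[j]=27 take 27 → j++
[i=6,j=7] A[i]=29<=B[j]=32 take 29 → i++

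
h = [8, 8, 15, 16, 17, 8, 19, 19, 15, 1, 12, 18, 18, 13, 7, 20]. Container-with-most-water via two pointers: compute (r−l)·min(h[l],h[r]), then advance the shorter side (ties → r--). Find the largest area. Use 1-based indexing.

l=1 r=16: min(8,20)*15=120 best=120 *, l++
l=2 r=16: min(8,20)*14=112 best=120, l++
l=3 r=16: min(15,20)*13=195 best=195 *, l++
l=4 r=16: min(16,20)*12=192 best=195, l++
l=5 r=16: min(17,20)*11=187 best=195, l++
l=6 r=16: min(8,20)*10=80 best=195, l++
l=7 r=16: min(19,20)*9=171 best=195, l++
l=8 r=16: min(19,20)*8=152 best=195, l++
l=9 r=16: min(15,20)*7=105 best=195, l++
l=10 r=16: min(1,20)*6=6 best=195, l++
l=11 r=16: min(12,20)*5=60 best=195, l++
l=12 r=16: min(18,20)*4=72 best=195, l++
l=13 r=16: min(18,20)*3=54 best=195, l++
l=14 r=16: min(13,20)*2=26 best=195, l++
l=15 r=16: min(7,20)*1=7 best=195, l++

max area = 195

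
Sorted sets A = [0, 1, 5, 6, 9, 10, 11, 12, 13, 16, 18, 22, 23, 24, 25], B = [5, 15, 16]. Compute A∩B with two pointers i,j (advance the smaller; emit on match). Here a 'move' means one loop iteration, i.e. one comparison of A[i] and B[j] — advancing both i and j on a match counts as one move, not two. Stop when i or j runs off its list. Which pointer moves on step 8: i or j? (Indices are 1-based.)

i=1 j=1: 0<5, i++
i=2 j=1: 1<5, i++
i=3 j=1: 5==5 emit, i++,j++
i=4 j=2: 6<15, i++
i=5 j=2: 9<15, i++
i=6 j=2: 10<15, i++
i=7 j=2: 11<15, i++
i=8 j=2: 12<15, i++

i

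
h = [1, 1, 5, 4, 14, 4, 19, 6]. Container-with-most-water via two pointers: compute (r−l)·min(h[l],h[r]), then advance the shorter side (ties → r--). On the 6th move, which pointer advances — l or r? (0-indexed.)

l

[0,7] min(1,6)*7=7 best=7 * → l++
[1,7] min(1,6)*6=6 best=7 → l++
[2,7] min(5,6)*5=25 best=25 * → l++
[3,7] min(4,6)*4=16 best=25 → l++
[4,7] min(14,6)*3=18 best=25 → r--
[4,6] min(14,19)*2=28 best=28 * → l++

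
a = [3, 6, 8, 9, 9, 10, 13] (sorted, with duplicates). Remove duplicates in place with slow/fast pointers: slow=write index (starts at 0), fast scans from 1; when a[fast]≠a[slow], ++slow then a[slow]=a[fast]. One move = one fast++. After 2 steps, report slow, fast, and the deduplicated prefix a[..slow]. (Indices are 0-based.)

slow=2, fast=3, prefix=[3, 6, 8]

slow=0 fast=1: a[fast]=6≠a[slow]=3 write a[1]=6, slow++,fast++
slow=1 fast=2: a[fast]=8≠a[slow]=6 write a[2]=8, slow++,fast++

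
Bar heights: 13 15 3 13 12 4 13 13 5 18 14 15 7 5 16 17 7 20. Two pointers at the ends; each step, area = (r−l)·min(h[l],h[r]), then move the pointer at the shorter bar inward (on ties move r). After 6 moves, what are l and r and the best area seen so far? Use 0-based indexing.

l=6, r=17, best area=240

[0,17] min(13,20)*17=221 best=221 * → l++
[1,17] min(15,20)*16=240 best=240 * → l++
[2,17] min(3,20)*15=45 best=240 → l++
[3,17] min(13,20)*14=182 best=240 → l++
[4,17] min(12,20)*13=156 best=240 → l++
[5,17] min(4,20)*12=48 best=240 → l++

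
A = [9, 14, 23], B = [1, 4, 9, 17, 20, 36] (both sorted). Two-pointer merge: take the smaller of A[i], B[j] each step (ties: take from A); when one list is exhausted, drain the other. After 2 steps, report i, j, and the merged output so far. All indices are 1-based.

i=1 j=1: A[i]=9>B[j]=1 take 1, j++
i=1 j=2: A[i]=9>B[j]=4 take 4, j++

i=1, j=3, merged so far=[1, 4]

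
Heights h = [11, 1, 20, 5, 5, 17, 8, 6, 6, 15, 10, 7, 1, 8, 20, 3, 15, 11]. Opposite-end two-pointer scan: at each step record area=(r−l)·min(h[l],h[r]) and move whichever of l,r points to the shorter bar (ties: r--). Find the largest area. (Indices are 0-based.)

max area = 240

l=0 r=17: min(11,11)*17=187 best=187 *, r--
l=0 r=16: min(11,15)*16=176 best=187, l++
l=1 r=16: min(1,15)*15=15 best=187, l++
l=2 r=16: min(20,15)*14=210 best=210 *, r--
l=2 r=15: min(20,3)*13=39 best=210, r--
l=2 r=14: min(20,20)*12=240 best=240 *, r--
l=2 r=13: min(20,8)*11=88 best=240, r--
l=2 r=12: min(20,1)*10=10 best=240, r--
l=2 r=11: min(20,7)*9=63 best=240, r--
l=2 r=10: min(20,10)*8=80 best=240, r--
l=2 r=9: min(20,15)*7=105 best=240, r--
l=2 r=8: min(20,6)*6=36 best=240, r--
l=2 r=7: min(20,6)*5=30 best=240, r--
l=2 r=6: min(20,8)*4=32 best=240, r--
l=2 r=5: min(20,17)*3=51 best=240, r--
l=2 r=4: min(20,5)*2=10 best=240, r--
l=2 r=3: min(20,5)*1=5 best=240, r--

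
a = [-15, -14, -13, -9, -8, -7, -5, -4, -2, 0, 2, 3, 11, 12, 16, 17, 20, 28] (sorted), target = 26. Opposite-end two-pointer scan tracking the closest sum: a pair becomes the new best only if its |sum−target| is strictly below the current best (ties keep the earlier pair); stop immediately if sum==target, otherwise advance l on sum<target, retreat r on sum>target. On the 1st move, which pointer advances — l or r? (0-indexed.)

l=0 r=17: -15+28=13 d=13 *, l++

l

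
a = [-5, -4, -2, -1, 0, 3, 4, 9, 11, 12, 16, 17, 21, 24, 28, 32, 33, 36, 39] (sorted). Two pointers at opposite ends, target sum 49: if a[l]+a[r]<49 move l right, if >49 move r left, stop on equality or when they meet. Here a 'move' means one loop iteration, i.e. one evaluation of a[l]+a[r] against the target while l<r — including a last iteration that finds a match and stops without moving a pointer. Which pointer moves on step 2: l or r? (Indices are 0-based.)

l

l=0 r=18: -5+39=34 <49, l++
l=1 r=18: -4+39=35 <49, l++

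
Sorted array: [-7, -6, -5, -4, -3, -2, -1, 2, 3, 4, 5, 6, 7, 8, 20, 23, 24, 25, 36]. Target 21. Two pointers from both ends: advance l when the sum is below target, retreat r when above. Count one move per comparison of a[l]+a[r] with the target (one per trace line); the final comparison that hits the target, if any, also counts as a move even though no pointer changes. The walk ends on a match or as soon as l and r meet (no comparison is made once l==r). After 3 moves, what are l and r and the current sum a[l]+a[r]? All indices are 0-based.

l=2, r=17, sum=20

l=0 r=18: -7+36=29 >21, r--
l=0 r=17: -7+25=18 <21, l++
l=1 r=17: -6+25=19 <21, l++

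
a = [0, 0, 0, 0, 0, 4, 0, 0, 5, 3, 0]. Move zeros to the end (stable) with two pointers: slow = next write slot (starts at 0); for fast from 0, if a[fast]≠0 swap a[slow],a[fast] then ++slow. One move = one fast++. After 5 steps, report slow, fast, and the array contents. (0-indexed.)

(s=0,f=0) a[fast]=0 → fast++
(s=0,f=1) a[fast]=0 → fast++
(s=0,f=2) a[fast]=0 → fast++
(s=0,f=3) a[fast]=0 → fast++
(s=0,f=4) a[fast]=0 → fast++

slow=0, fast=5, a=[0, 0, 0, 0, 0, 4, 0, 0, 5, 3, 0]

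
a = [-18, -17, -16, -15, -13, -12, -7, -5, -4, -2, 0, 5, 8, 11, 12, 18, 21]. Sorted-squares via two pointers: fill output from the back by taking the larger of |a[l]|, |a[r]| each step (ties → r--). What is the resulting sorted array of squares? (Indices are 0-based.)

l=0 r=16: |-18|<=|21| out[16]=441, r--
l=0 r=15: |-18|<=|18| out[15]=324, r--
l=0 r=14: |-18|>|12| out[14]=324, l++
l=1 r=14: |-17|>|12| out[13]=289, l++
l=2 r=14: |-16|>|12| out[12]=256, l++
l=3 r=14: |-15|>|12| out[11]=225, l++
l=4 r=14: |-13|>|12| out[10]=169, l++
l=5 r=14: |-12|<=|12| out[9]=144, r--
l=5 r=13: |-12|>|11| out[8]=144, l++
l=6 r=13: |-7|<=|11| out[7]=121, r--
l=6 r=12: |-7|<=|8| out[6]=64, r--
l=6 r=11: |-7|>|5| out[5]=49, l++
l=7 r=11: |-5|<=|5| out[4]=25, r--
l=7 r=10: |-5|>|0| out[3]=25, l++
l=8 r=10: |-4|>|0| out[2]=16, l++
l=9 r=10: |-2|>|0| out[1]=4, l++
l=10 r=10: |0|<=|0| out[0]=0, r--

[0, 4, 16, 25, 25, 49, 64, 121, 144, 144, 169, 225, 256, 289, 324, 324, 441]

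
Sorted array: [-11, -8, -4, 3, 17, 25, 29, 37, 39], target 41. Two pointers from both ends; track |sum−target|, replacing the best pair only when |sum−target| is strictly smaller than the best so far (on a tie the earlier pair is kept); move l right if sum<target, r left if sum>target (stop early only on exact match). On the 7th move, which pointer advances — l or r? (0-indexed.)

r

l=0 r=8: -11+39=28 d=13 *, l++
l=1 r=8: -8+39=31 d=10 *, l++
l=2 r=8: -4+39=35 d=6 *, l++
l=3 r=8: 3+39=42 d=1 *, r--
l=3 r=7: 3+37=40 d=1, l++
l=4 r=7: 17+37=54 d=13, r--
l=4 r=6: 17+29=46 d=5, r--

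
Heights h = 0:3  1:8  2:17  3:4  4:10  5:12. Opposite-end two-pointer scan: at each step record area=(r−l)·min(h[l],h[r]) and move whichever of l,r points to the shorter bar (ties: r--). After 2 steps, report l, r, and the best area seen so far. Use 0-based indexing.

l=2, r=5, best area=32

l=0 r=5: min(3,12)*5=15 best=15 *, l++
l=1 r=5: min(8,12)*4=32 best=32 *, l++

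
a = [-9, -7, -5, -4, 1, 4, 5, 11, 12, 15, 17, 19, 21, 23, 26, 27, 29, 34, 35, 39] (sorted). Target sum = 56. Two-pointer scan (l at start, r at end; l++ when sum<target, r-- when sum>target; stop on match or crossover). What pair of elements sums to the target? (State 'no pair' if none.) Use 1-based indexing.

l=1 r=20: -9+39=30 <56, l++
l=2 r=20: -7+39=32 <56, l++
l=3 r=20: -5+39=34 <56, l++
l=4 r=20: -4+39=35 <56, l++
l=5 r=20: 1+39=40 <56, l++
l=6 r=20: 4+39=43 <56, l++
l=7 r=20: 5+39=44 <56, l++
l=8 r=20: 11+39=50 <56, l++
l=9 r=20: 12+39=51 <56, l++
l=10 r=20: 15+39=54 <56, l++
l=11 r=20: 17+39=56, found

(17, 39)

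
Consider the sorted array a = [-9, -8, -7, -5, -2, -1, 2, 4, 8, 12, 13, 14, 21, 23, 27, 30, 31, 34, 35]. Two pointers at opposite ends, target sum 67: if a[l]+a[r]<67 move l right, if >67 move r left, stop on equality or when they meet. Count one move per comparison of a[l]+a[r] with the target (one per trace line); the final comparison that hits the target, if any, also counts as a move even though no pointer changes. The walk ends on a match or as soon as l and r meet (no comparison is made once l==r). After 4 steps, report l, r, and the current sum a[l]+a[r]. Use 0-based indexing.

l=0 r=18: -9+35=26 <67, l++
l=1 r=18: -8+35=27 <67, l++
l=2 r=18: -7+35=28 <67, l++
l=3 r=18: -5+35=30 <67, l++

l=4, r=18, sum=33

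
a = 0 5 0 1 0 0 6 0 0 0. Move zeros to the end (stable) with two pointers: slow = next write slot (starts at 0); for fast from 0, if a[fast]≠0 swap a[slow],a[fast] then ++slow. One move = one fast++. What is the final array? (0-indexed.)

slow=0 fast=0: a[fast]=0, fast++
slow=0 fast=1: a[fast]=5≠0 swap→a[0]=5, slow++,fast++
slow=1 fast=2: a[fast]=0, fast++
slow=1 fast=3: a[fast]=1≠0 swap→a[1]=1, slow++,fast++
slow=2 fast=4: a[fast]=0, fast++
slow=2 fast=5: a[fast]=0, fast++
slow=2 fast=6: a[fast]=6≠0 swap→a[2]=6, slow++,fast++
slow=3 fast=7: a[fast]=0, fast++
slow=3 fast=8: a[fast]=0, fast++
slow=3 fast=9: a[fast]=0, fast++

[5, 1, 6, 0, 0, 0, 0, 0, 0, 0]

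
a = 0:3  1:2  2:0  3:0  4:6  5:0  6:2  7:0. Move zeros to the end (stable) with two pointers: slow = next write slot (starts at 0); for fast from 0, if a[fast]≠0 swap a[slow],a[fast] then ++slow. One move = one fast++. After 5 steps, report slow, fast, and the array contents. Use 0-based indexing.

slow=3, fast=5, a=[3, 2, 6, 0, 0, 0, 2, 0]

(s=0,f=0) a[fast]=3≠0 swap→a[0]=3 → slow++,fast++
(s=1,f=1) a[fast]=2≠0 swap→a[1]=2 → slow++,fast++
(s=2,f=2) a[fast]=0 → fast++
(s=2,f=3) a[fast]=0 → fast++
(s=2,f=4) a[fast]=6≠0 swap→a[2]=6 → slow++,fast++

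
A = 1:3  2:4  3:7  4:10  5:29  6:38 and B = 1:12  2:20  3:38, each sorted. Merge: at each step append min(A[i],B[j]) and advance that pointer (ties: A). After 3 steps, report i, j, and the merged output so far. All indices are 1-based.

i=4, j=1, merged so far=[3, 4, 7]

i=1 j=1: A[i]=3<=B[j]=12 take 3, i++
i=2 j=1: A[i]=4<=B[j]=12 take 4, i++
i=3 j=1: A[i]=7<=B[j]=12 take 7, i++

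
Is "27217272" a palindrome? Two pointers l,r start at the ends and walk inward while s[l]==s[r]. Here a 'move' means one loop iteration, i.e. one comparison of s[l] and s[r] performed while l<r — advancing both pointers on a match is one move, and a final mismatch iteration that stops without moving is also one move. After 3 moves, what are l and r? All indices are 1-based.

l=1 r=8: '2'=='2', l++,r--
l=2 r=7: '7'=='7', l++,r--
l=3 r=6: '2'=='2', l++,r--

l=4, r=5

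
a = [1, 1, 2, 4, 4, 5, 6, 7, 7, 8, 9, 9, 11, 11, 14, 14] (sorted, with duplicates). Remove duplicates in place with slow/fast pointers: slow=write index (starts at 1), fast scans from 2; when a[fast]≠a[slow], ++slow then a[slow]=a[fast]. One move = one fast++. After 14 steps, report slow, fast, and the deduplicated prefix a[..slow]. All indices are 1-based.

slow=1 fast=2: a[fast]=1=a[slow] dup, fast++
slow=1 fast=3: a[fast]=2≠a[slow]=1 write a[2]=2, slow++,fast++
slow=2 fast=4: a[fast]=4≠a[slow]=2 write a[3]=4, slow++,fast++
slow=3 fast=5: a[fast]=4=a[slow] dup, fast++
slow=3 fast=6: a[fast]=5≠a[slow]=4 write a[4]=5, slow++,fast++
slow=4 fast=7: a[fast]=6≠a[slow]=5 write a[5]=6, slow++,fast++
slow=5 fast=8: a[fast]=7≠a[slow]=6 write a[6]=7, slow++,fast++
slow=6 fast=9: a[fast]=7=a[slow] dup, fast++
slow=6 fast=10: a[fast]=8≠a[slow]=7 write a[7]=8, slow++,fast++
slow=7 fast=11: a[fast]=9≠a[slow]=8 write a[8]=9, slow++,fast++
slow=8 fast=12: a[fast]=9=a[slow] dup, fast++
slow=8 fast=13: a[fast]=11≠a[slow]=9 write a[9]=11, slow++,fast++
slow=9 fast=14: a[fast]=11=a[slow] dup, fast++
slow=9 fast=15: a[fast]=14≠a[slow]=11 write a[10]=14, slow++,fast++

slow=10, fast=16, prefix=[1, 2, 4, 5, 6, 7, 8, 9, 11, 14]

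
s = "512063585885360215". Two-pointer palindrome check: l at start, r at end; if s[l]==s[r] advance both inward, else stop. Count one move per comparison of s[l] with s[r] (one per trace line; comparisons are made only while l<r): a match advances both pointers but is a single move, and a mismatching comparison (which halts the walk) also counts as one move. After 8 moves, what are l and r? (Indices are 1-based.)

l=1 r=18: '5'=='5', l++,r--
l=2 r=17: '1'=='1', l++,r--
l=3 r=16: '2'=='2', l++,r--
l=4 r=15: '0'=='0', l++,r--
l=5 r=14: '6'=='6', l++,r--
l=6 r=13: '3'=='3', l++,r--
l=7 r=12: '5'=='5', l++,r--
l=8 r=11: '8'=='8', l++,r--

l=9, r=10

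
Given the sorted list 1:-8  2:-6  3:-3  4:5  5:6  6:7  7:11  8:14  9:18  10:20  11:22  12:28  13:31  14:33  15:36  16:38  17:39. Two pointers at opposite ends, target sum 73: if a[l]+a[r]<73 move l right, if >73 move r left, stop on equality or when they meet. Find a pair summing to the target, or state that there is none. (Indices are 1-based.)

no pair

[1,17] -8+39=31 <73 → l++
[2,17] -6+39=33 <73 → l++
[3,17] -3+39=36 <73 → l++
[4,17] 5+39=44 <73 → l++
[5,17] 6+39=45 <73 → l++
[6,17] 7+39=46 <73 → l++
[7,17] 11+39=50 <73 → l++
[8,17] 14+39=53 <73 → l++
[9,17] 18+39=57 <73 → l++
[10,17] 20+39=59 <73 → l++
[11,17] 22+39=61 <73 → l++
[12,17] 28+39=67 <73 → l++
[13,17] 31+39=70 <73 → l++
[14,17] 33+39=72 <73 → l++
[15,17] 36+39=75 >73 → r--
[15,16] 36+38=74 >73 → r--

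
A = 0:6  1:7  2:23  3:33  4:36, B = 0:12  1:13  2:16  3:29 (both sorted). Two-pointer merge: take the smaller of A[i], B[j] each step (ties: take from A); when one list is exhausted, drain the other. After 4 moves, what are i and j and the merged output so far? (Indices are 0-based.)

i=2, j=2, merged so far=[6, 7, 12, 13]

[i=0,j=0] A[i]=6<=B[j]=12 take 6 → i++
[i=1,j=0] A[i]=7<=B[j]=12 take 7 → i++
[i=2,j=0] A[i]=23>B[j]=12 take 12 → j++
[i=2,j=1] A[i]=23>B[j]=13 take 13 → j++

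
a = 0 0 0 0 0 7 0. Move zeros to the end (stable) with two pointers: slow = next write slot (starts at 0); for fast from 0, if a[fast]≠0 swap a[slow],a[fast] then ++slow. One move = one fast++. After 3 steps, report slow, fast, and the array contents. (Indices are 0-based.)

slow=0, fast=3, a=[0, 0, 0, 0, 0, 7, 0]

slow=0 fast=0: a[fast]=0, fast++
slow=0 fast=1: a[fast]=0, fast++
slow=0 fast=2: a[fast]=0, fast++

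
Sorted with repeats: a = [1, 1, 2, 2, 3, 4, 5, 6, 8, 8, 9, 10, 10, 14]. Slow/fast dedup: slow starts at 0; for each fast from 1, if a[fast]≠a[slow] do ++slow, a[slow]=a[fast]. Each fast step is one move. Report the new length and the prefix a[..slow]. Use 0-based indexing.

length 10; prefix = [1, 2, 3, 4, 5, 6, 8, 9, 10, 14]

slow=0 fast=1: a[fast]=1=a[slow] dup, fast++
slow=0 fast=2: a[fast]=2≠a[slow]=1 write a[1]=2, slow++,fast++
slow=1 fast=3: a[fast]=2=a[slow] dup, fast++
slow=1 fast=4: a[fast]=3≠a[slow]=2 write a[2]=3, slow++,fast++
slow=2 fast=5: a[fast]=4≠a[slow]=3 write a[3]=4, slow++,fast++
slow=3 fast=6: a[fast]=5≠a[slow]=4 write a[4]=5, slow++,fast++
slow=4 fast=7: a[fast]=6≠a[slow]=5 write a[5]=6, slow++,fast++
slow=5 fast=8: a[fast]=8≠a[slow]=6 write a[6]=8, slow++,fast++
slow=6 fast=9: a[fast]=8=a[slow] dup, fast++
slow=6 fast=10: a[fast]=9≠a[slow]=8 write a[7]=9, slow++,fast++
slow=7 fast=11: a[fast]=10≠a[slow]=9 write a[8]=10, slow++,fast++
slow=8 fast=12: a[fast]=10=a[slow] dup, fast++
slow=8 fast=13: a[fast]=14≠a[slow]=10 write a[9]=14, slow++,fast++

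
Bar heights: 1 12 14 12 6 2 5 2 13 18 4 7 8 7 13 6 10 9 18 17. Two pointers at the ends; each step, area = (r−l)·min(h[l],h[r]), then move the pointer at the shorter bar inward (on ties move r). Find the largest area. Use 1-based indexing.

max area = 238

l=1 r=20: min(1,17)*19=19 best=19 *, l++
l=2 r=20: min(12,17)*18=216 best=216 *, l++
l=3 r=20: min(14,17)*17=238 best=238 *, l++
l=4 r=20: min(12,17)*16=192 best=238, l++
l=5 r=20: min(6,17)*15=90 best=238, l++
l=6 r=20: min(2,17)*14=28 best=238, l++
l=7 r=20: min(5,17)*13=65 best=238, l++
l=8 r=20: min(2,17)*12=24 best=238, l++
l=9 r=20: min(13,17)*11=143 best=238, l++
l=10 r=20: min(18,17)*10=170 best=238, r--
l=10 r=19: min(18,18)*9=162 best=238, r--
l=10 r=18: min(18,9)*8=72 best=238, r--
l=10 r=17: min(18,10)*7=70 best=238, r--
l=10 r=16: min(18,6)*6=36 best=238, r--
l=10 r=15: min(18,13)*5=65 best=238, r--
l=10 r=14: min(18,7)*4=28 best=238, r--
l=10 r=13: min(18,8)*3=24 best=238, r--
l=10 r=12: min(18,7)*2=14 best=238, r--
l=10 r=11: min(18,4)*1=4 best=238, r--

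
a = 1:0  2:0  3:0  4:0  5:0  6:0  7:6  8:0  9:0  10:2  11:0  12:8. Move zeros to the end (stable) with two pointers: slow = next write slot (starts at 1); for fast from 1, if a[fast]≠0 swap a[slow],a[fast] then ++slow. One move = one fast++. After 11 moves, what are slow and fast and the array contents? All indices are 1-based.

(s=1,f=1) a[fast]=0 → fast++
(s=1,f=2) a[fast]=0 → fast++
(s=1,f=3) a[fast]=0 → fast++
(s=1,f=4) a[fast]=0 → fast++
(s=1,f=5) a[fast]=0 → fast++
(s=1,f=6) a[fast]=0 → fast++
(s=1,f=7) a[fast]=6≠0 swap→a[1]=6 → slow++,fast++
(s=2,f=8) a[fast]=0 → fast++
(s=2,f=9) a[fast]=0 → fast++
(s=2,f=10) a[fast]=2≠0 swap→a[2]=2 → slow++,fast++
(s=3,f=11) a[fast]=0 → fast++

slow=3, fast=12, a=[6, 2, 0, 0, 0, 0, 0, 0, 0, 0, 0, 8]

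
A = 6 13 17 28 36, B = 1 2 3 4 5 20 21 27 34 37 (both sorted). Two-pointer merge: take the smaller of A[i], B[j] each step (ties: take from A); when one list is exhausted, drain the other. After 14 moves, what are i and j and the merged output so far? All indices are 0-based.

[i=0,j=0] A[i]=6>B[j]=1 take 1 → j++
[i=0,j=1] A[i]=6>B[j]=2 take 2 → j++
[i=0,j=2] A[i]=6>B[j]=3 take 3 → j++
[i=0,j=3] A[i]=6>B[j]=4 take 4 → j++
[i=0,j=4] A[i]=6>B[j]=5 take 5 → j++
[i=0,j=5] A[i]=6<=B[j]=20 take 6 → i++
[i=1,j=5] A[i]=13<=B[j]=20 take 13 → i++
[i=2,j=5] A[i]=17<=B[j]=20 take 17 → i++
[i=3,j=5] A[i]=28>B[j]=20 take 20 → j++
[i=3,j=6] A[i]=28>B[j]=21 take 21 → j++
[i=3,j=7] A[i]=28>B[j]=27 take 27 → j++
[i=3,j=8] A[i]=28<=B[j]=34 take 28 → i++
[i=4,j=8] A[i]=36>B[j]=34 take 34 → j++
[i=4,j=9] A[i]=36<=B[j]=37 take 36 → i++

i=5, j=9, merged so far=[1, 2, 3, 4, 5, 6, 13, 17, 20, 21, 27, 28, 34, 36]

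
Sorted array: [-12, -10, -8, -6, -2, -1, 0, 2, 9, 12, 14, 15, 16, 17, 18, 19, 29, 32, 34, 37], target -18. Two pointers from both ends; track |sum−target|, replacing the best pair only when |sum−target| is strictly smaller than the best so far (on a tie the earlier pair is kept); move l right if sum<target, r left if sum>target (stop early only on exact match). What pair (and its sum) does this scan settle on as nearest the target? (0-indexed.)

[0,19] -12+37=25 d=43 * → r--
[0,18] -12+34=22 d=40 * → r--
[0,17] -12+32=20 d=38 * → r--
[0,16] -12+29=17 d=35 * → r--
[0,15] -12+19=7 d=25 * → r--
[0,14] -12+18=6 d=24 * → r--
[0,13] -12+17=5 d=23 * → r--
[0,12] -12+16=4 d=22 * → r--
[0,11] -12+15=3 d=21 * → r--
[0,10] -12+14=2 d=20 * → r--
[0,9] -12+12=0 d=18 * → r--
[0,8] -12+9=-3 d=15 * → r--
[0,7] -12+2=-10 d=8 * → r--
[0,6] -12+0=-12 d=6 * → r--
[0,5] -12+-1=-13 d=5 * → r--
[0,4] -12+-2=-14 d=4 * → r--
[0,3] -12+-6=-18 d=0 * → stop

pair (-12, -6) with sum -18 (|Δ|=0)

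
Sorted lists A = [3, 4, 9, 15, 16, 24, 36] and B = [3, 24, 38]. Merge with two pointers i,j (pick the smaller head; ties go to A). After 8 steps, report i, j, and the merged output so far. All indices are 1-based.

i=7, j=3, merged so far=[3, 3, 4, 9, 15, 16, 24, 24]

i=1 j=1: A[i]=3<=B[j]=3 take 3, i++
i=2 j=1: A[i]=4>B[j]=3 take 3, j++
i=2 j=2: A[i]=4<=B[j]=24 take 4, i++
i=3 j=2: A[i]=9<=B[j]=24 take 9, i++
i=4 j=2: A[i]=15<=B[j]=24 take 15, i++
i=5 j=2: A[i]=16<=B[j]=24 take 16, i++
i=6 j=2: A[i]=24<=B[j]=24 take 24, i++
i=7 j=2: A[i]=36>B[j]=24 take 24, j++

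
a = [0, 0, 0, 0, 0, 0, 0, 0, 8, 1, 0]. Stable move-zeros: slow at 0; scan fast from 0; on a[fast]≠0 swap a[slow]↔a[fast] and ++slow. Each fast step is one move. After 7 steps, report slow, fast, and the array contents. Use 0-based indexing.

slow=0, fast=7, a=[0, 0, 0, 0, 0, 0, 0, 0, 8, 1, 0]

slow=0 fast=0: a[fast]=0, fast++
slow=0 fast=1: a[fast]=0, fast++
slow=0 fast=2: a[fast]=0, fast++
slow=0 fast=3: a[fast]=0, fast++
slow=0 fast=4: a[fast]=0, fast++
slow=0 fast=5: a[fast]=0, fast++
slow=0 fast=6: a[fast]=0, fast++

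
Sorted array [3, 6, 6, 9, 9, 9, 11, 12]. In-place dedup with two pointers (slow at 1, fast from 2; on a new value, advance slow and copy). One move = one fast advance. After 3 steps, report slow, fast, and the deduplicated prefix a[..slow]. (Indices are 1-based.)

slow=3, fast=5, prefix=[3, 6, 9]

(s=1,f=2) a[fast]=6≠a[slow]=3 write a[2]=6 → slow++,fast++
(s=2,f=3) a[fast]=6=a[slow] dup → fast++
(s=2,f=4) a[fast]=9≠a[slow]=6 write a[3]=9 → slow++,fast++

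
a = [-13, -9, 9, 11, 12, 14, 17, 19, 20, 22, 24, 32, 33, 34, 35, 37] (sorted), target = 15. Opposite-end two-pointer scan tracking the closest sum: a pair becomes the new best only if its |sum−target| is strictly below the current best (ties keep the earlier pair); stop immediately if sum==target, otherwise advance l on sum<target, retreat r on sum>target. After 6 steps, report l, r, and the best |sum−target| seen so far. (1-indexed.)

l=2, r=11, best |Δ|=4

[1,16] -13+37=24 d=9 * → r--
[1,15] -13+35=22 d=7 * → r--
[1,14] -13+34=21 d=6 * → r--
[1,13] -13+33=20 d=5 * → r--
[1,12] -13+32=19 d=4 * → r--
[1,11] -13+24=11 d=4 → l++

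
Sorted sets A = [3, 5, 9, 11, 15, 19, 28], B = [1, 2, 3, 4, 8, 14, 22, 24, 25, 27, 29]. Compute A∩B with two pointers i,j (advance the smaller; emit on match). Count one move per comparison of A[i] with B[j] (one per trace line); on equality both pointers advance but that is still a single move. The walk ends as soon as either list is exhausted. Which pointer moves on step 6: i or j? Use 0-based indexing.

j

i=0 j=0: 3>1, j++
i=0 j=1: 3>2, j++
i=0 j=2: 3==3 emit, i++,j++
i=1 j=3: 5>4, j++
i=1 j=4: 5<8, i++
i=2 j=4: 9>8, j++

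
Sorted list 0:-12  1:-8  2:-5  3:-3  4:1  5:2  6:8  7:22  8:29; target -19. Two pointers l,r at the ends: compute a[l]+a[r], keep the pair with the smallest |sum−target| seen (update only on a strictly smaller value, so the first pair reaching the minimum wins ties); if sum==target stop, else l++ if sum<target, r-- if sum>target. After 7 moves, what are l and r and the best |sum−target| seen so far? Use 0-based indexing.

l=0, r=1, best |Δ|=2

l=0 r=8: -12+29=17 d=36 *, r--
l=0 r=7: -12+22=10 d=29 *, r--
l=0 r=6: -12+8=-4 d=15 *, r--
l=0 r=5: -12+2=-10 d=9 *, r--
l=0 r=4: -12+1=-11 d=8 *, r--
l=0 r=3: -12+-3=-15 d=4 *, r--
l=0 r=2: -12+-5=-17 d=2 *, r--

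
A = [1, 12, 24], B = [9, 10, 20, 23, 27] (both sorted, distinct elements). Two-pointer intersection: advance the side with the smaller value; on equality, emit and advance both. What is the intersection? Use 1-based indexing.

intersection = []

i=1 j=1: 1<9, i++
i=2 j=1: 12>9, j++
i=2 j=2: 12>10, j++
i=2 j=3: 12<20, i++
i=3 j=3: 24>20, j++
i=3 j=4: 24>23, j++
i=3 j=5: 24<27, i++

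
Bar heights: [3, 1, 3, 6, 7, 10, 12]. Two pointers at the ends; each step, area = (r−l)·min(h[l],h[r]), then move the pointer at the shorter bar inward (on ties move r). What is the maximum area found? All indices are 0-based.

max area = 18

l=0 r=6: min(3,12)*6=18 best=18 *, l++
l=1 r=6: min(1,12)*5=5 best=18, l++
l=2 r=6: min(3,12)*4=12 best=18, l++
l=3 r=6: min(6,12)*3=18 best=18, l++
l=4 r=6: min(7,12)*2=14 best=18, l++
l=5 r=6: min(10,12)*1=10 best=18, l++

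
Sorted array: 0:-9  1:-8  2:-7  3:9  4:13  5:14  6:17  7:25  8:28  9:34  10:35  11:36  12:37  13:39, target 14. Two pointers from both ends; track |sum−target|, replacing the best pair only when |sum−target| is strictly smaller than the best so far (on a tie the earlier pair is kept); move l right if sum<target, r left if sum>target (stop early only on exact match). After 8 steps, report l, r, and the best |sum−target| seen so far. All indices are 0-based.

l=0 r=13: -9+39=30 d=16 *, r--
l=0 r=12: -9+37=28 d=14 *, r--
l=0 r=11: -9+36=27 d=13 *, r--
l=0 r=10: -9+35=26 d=12 *, r--
l=0 r=9: -9+34=25 d=11 *, r--
l=0 r=8: -9+28=19 d=5 *, r--
l=0 r=7: -9+25=16 d=2 *, r--
l=0 r=6: -9+17=8 d=6, l++

l=1, r=6, best |Δ|=2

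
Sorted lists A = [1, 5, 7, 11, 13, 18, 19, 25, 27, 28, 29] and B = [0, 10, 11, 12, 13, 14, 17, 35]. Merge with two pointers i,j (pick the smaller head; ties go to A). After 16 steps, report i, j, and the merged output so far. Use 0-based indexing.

i=0 j=0: A[i]=1>B[j]=0 take 0, j++
i=0 j=1: A[i]=1<=B[j]=10 take 1, i++
i=1 j=1: A[i]=5<=B[j]=10 take 5, i++
i=2 j=1: A[i]=7<=B[j]=10 take 7, i++
i=3 j=1: A[i]=11>B[j]=10 take 10, j++
i=3 j=2: A[i]=11<=B[j]=11 take 11, i++
i=4 j=2: A[i]=13>B[j]=11 take 11, j++
i=4 j=3: A[i]=13>B[j]=12 take 12, j++
i=4 j=4: A[i]=13<=B[j]=13 take 13, i++
i=5 j=4: A[i]=18>B[j]=13 take 13, j++
i=5 j=5: A[i]=18>B[j]=14 take 14, j++
i=5 j=6: A[i]=18>B[j]=17 take 17, j++
i=5 j=7: A[i]=18<=B[j]=35 take 18, i++
i=6 j=7: A[i]=19<=B[j]=35 take 19, i++
i=7 j=7: A[i]=25<=B[j]=35 take 25, i++
i=8 j=7: A[i]=27<=B[j]=35 take 27, i++

i=9, j=7, merged so far=[0, 1, 5, 7, 10, 11, 11, 12, 13, 13, 14, 17, 18, 19, 25, 27]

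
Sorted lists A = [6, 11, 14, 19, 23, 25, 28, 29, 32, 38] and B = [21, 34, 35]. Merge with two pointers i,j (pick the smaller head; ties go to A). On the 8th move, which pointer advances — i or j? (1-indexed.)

i

[i=1,j=1] A[i]=6<=B[j]=21 take 6 → i++
[i=2,j=1] A[i]=11<=B[j]=21 take 11 → i++
[i=3,j=1] A[i]=14<=B[j]=21 take 14 → i++
[i=4,j=1] A[i]=19<=B[j]=21 take 19 → i++
[i=5,j=1] A[i]=23>B[j]=21 take 21 → j++
[i=5,j=2] A[i]=23<=B[j]=34 take 23 → i++
[i=6,j=2] A[i]=25<=B[j]=34 take 25 → i++
[i=7,j=2] A[i]=28<=B[j]=34 take 28 → i++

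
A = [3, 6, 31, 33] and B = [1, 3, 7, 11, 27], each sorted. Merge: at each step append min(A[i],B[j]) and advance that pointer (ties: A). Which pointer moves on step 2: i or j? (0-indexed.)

i

[i=0,j=0] A[i]=3>B[j]=1 take 1 → j++
[i=0,j=1] A[i]=3<=B[j]=3 take 3 → i++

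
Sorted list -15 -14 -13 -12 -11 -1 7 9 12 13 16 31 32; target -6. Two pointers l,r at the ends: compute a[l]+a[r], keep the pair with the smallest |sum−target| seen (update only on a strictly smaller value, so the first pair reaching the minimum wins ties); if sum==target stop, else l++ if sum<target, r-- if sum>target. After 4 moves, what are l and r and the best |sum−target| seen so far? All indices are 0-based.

l=0 r=12: -15+32=17 d=23 *, r--
l=0 r=11: -15+31=16 d=22 *, r--
l=0 r=10: -15+16=1 d=7 *, r--
l=0 r=9: -15+13=-2 d=4 *, r--

l=0, r=8, best |Δ|=4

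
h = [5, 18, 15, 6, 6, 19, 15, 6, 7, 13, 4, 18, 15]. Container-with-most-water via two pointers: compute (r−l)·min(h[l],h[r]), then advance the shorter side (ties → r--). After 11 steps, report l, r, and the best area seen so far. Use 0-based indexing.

[0,12] min(5,15)*12=60 best=60 * → l++
[1,12] min(18,15)*11=165 best=165 * → r--
[1,11] min(18,18)*10=180 best=180 * → r--
[1,10] min(18,4)*9=36 best=180 → r--
[1,9] min(18,13)*8=104 best=180 → r--
[1,8] min(18,7)*7=49 best=180 → r--
[1,7] min(18,6)*6=36 best=180 → r--
[1,6] min(18,15)*5=75 best=180 → r--
[1,5] min(18,19)*4=72 best=180 → l++
[2,5] min(15,19)*3=45 best=180 → l++
[3,5] min(6,19)*2=12 best=180 → l++

l=4, r=5, best area=180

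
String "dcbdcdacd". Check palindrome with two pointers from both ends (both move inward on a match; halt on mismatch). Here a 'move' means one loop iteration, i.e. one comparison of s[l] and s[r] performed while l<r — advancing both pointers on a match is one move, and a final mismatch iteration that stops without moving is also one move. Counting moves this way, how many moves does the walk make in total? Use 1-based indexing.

3 moves

[1,9] 'd'=='d' → l++,r--
[2,8] 'c'=='c' → l++,r--
[3,7] 'b'!='a' → stop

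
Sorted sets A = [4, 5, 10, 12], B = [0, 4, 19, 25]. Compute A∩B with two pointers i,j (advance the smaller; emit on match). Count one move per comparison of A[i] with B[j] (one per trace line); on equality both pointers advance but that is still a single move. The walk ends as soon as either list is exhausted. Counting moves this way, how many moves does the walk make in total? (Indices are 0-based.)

5 moves

[i=0,j=0] 4>0 → j++
[i=0,j=1] 4==4 emit → i++,j++
[i=1,j=2] 5<19 → i++
[i=2,j=2] 10<19 → i++
[i=3,j=2] 12<19 → i++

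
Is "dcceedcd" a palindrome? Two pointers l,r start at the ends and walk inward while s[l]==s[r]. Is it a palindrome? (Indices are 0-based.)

not a palindrome (mismatch at 2,5)

[0,7] 'd'=='d' → l++,r--
[1,6] 'c'=='c' → l++,r--
[2,5] 'c'!='d' → stop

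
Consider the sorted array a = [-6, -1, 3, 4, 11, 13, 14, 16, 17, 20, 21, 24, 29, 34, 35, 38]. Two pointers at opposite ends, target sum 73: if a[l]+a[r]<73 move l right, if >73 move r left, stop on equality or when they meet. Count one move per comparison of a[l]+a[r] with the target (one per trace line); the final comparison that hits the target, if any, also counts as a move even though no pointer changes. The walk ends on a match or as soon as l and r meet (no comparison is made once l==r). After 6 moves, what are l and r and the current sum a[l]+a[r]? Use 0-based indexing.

l=6, r=15, sum=52

l=0 r=15: -6+38=32 <73, l++
l=1 r=15: -1+38=37 <73, l++
l=2 r=15: 3+38=41 <73, l++
l=3 r=15: 4+38=42 <73, l++
l=4 r=15: 11+38=49 <73, l++
l=5 r=15: 13+38=51 <73, l++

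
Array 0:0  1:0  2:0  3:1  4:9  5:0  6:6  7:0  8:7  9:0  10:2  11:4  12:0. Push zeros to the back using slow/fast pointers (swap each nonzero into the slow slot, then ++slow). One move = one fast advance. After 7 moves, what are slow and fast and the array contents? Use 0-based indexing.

slow=3, fast=7, a=[1, 9, 6, 0, 0, 0, 0, 0, 7, 0, 2, 4, 0]

slow=0 fast=0: a[fast]=0, fast++
slow=0 fast=1: a[fast]=0, fast++
slow=0 fast=2: a[fast]=0, fast++
slow=0 fast=3: a[fast]=1≠0 swap→a[0]=1, slow++,fast++
slow=1 fast=4: a[fast]=9≠0 swap→a[1]=9, slow++,fast++
slow=2 fast=5: a[fast]=0, fast++
slow=2 fast=6: a[fast]=6≠0 swap→a[2]=6, slow++,fast++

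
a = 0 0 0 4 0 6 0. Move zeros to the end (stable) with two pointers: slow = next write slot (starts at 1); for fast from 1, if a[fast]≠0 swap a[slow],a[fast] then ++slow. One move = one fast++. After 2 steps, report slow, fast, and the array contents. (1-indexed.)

slow=1, fast=3, a=[0, 0, 0, 4, 0, 6, 0]

(s=1,f=1) a[fast]=0 → fast++
(s=1,f=2) a[fast]=0 → fast++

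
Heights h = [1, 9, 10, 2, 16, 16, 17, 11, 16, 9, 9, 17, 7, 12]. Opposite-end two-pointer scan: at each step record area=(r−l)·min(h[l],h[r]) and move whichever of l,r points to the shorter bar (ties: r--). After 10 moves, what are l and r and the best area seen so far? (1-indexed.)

l=7, r=10, best area=112

l=1 r=14: min(1,12)*13=13 best=13 *, l++
l=2 r=14: min(9,12)*12=108 best=108 *, l++
l=3 r=14: min(10,12)*11=110 best=110 *, l++
l=4 r=14: min(2,12)*10=20 best=110, l++
l=5 r=14: min(16,12)*9=108 best=110, r--
l=5 r=13: min(16,7)*8=56 best=110, r--
l=5 r=12: min(16,17)*7=112 best=112 *, l++
l=6 r=12: min(16,17)*6=96 best=112, l++
l=7 r=12: min(17,17)*5=85 best=112, r--
l=7 r=11: min(17,9)*4=36 best=112, r--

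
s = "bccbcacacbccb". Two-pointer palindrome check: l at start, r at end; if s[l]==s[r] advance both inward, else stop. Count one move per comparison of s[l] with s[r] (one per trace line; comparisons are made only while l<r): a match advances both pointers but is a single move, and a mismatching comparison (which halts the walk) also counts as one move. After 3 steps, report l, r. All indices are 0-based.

[0,12] 'b'=='b' → l++,r--
[1,11] 'c'=='c' → l++,r--
[2,10] 'c'=='c' → l++,r--

l=3, r=9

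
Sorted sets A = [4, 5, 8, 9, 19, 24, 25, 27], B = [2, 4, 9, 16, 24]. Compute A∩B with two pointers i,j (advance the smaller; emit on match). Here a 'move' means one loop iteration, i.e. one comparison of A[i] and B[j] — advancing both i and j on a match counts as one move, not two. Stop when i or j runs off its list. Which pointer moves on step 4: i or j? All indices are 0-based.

i

[i=0,j=0] 4>2 → j++
[i=0,j=1] 4==4 emit → i++,j++
[i=1,j=2] 5<9 → i++
[i=2,j=2] 8<9 → i++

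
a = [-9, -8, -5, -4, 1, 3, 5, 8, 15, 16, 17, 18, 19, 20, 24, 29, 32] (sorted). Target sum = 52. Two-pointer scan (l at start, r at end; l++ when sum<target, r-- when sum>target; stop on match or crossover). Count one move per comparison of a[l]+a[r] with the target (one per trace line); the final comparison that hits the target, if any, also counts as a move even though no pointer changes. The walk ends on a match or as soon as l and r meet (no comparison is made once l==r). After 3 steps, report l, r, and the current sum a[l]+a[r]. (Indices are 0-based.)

l=3, r=16, sum=28

[0,16] -9+32=23 <52 → l++
[1,16] -8+32=24 <52 → l++
[2,16] -5+32=27 <52 → l++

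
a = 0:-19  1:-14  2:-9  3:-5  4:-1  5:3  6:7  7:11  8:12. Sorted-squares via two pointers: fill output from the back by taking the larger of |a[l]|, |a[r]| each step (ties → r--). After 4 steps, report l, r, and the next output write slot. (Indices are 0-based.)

l=2, r=6, next write slot=4

[0,8] |-19|>|12| out[8]=361 → l++
[1,8] |-14|>|12| out[7]=196 → l++
[2,8] |-9|<=|12| out[6]=144 → r--
[2,7] |-9|<=|11| out[5]=121 → r--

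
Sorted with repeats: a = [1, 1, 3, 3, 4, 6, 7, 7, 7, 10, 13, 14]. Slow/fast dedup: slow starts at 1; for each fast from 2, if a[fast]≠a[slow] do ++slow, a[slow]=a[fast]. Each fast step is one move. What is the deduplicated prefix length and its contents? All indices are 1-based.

slow=1 fast=2: a[fast]=1=a[slow] dup, fast++
slow=1 fast=3: a[fast]=3≠a[slow]=1 write a[2]=3, slow++,fast++
slow=2 fast=4: a[fast]=3=a[slow] dup, fast++
slow=2 fast=5: a[fast]=4≠a[slow]=3 write a[3]=4, slow++,fast++
slow=3 fast=6: a[fast]=6≠a[slow]=4 write a[4]=6, slow++,fast++
slow=4 fast=7: a[fast]=7≠a[slow]=6 write a[5]=7, slow++,fast++
slow=5 fast=8: a[fast]=7=a[slow] dup, fast++
slow=5 fast=9: a[fast]=7=a[slow] dup, fast++
slow=5 fast=10: a[fast]=10≠a[slow]=7 write a[6]=10, slow++,fast++
slow=6 fast=11: a[fast]=13≠a[slow]=10 write a[7]=13, slow++,fast++
slow=7 fast=12: a[fast]=14≠a[slow]=13 write a[8]=14, slow++,fast++

length 8; prefix = [1, 3, 4, 6, 7, 10, 13, 14]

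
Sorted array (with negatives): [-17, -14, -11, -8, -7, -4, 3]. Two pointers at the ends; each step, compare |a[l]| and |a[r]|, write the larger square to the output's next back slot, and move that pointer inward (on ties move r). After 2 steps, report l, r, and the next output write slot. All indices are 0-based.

l=2, r=6, next write slot=4

l=0 r=6: |-17|>|3| out[6]=289, l++
l=1 r=6: |-14|>|3| out[5]=196, l++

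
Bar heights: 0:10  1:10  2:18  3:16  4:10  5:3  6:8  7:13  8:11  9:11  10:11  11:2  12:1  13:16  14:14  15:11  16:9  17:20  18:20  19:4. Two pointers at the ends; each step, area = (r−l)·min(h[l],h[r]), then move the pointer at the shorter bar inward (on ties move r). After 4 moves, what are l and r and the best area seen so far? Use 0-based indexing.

l=0 r=19: min(10,4)*19=76 best=76 *, r--
l=0 r=18: min(10,20)*18=180 best=180 *, l++
l=1 r=18: min(10,20)*17=170 best=180, l++
l=2 r=18: min(18,20)*16=288 best=288 *, l++

l=3, r=18, best area=288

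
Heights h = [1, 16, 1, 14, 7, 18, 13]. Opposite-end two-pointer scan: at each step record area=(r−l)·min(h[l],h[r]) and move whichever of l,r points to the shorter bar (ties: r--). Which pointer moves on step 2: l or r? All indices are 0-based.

l=0 r=6: min(1,13)*6=6 best=6 *, l++
l=1 r=6: min(16,13)*5=65 best=65 *, r--

r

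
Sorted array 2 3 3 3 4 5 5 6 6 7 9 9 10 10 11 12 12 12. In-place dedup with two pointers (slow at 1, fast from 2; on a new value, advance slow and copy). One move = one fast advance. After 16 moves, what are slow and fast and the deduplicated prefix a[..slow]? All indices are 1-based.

slow=10, fast=18, prefix=[2, 3, 4, 5, 6, 7, 9, 10, 11, 12]

(s=1,f=2) a[fast]=3≠a[slow]=2 write a[2]=3 → slow++,fast++
(s=2,f=3) a[fast]=3=a[slow] dup → fast++
(s=2,f=4) a[fast]=3=a[slow] dup → fast++
(s=2,f=5) a[fast]=4≠a[slow]=3 write a[3]=4 → slow++,fast++
(s=3,f=6) a[fast]=5≠a[slow]=4 write a[4]=5 → slow++,fast++
(s=4,f=7) a[fast]=5=a[slow] dup → fast++
(s=4,f=8) a[fast]=6≠a[slow]=5 write a[5]=6 → slow++,fast++
(s=5,f=9) a[fast]=6=a[slow] dup → fast++
(s=5,f=10) a[fast]=7≠a[slow]=6 write a[6]=7 → slow++,fast++
(s=6,f=11) a[fast]=9≠a[slow]=7 write a[7]=9 → slow++,fast++
(s=7,f=12) a[fast]=9=a[slow] dup → fast++
(s=7,f=13) a[fast]=10≠a[slow]=9 write a[8]=10 → slow++,fast++
(s=8,f=14) a[fast]=10=a[slow] dup → fast++
(s=8,f=15) a[fast]=11≠a[slow]=10 write a[9]=11 → slow++,fast++
(s=9,f=16) a[fast]=12≠a[slow]=11 write a[10]=12 → slow++,fast++
(s=10,f=17) a[fast]=12=a[slow] dup → fast++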